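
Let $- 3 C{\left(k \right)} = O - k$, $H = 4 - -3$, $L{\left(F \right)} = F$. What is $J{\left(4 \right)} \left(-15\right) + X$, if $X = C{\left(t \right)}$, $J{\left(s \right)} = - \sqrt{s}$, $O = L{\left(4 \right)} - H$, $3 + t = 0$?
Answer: $30$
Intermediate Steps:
$t = -3$ ($t = -3 + 0 = -3$)
$H = 7$ ($H = 4 + 3 = 7$)
$O = -3$ ($O = 4 - 7 = -3$)
$C{\left(k \right)} = 1 + \frac{k}{3}$ ($C{\left(k \right)} = - \frac{-3 - k}{3} = 1 + \frac{k}{3}$)
$X = 0$ ($X = 1 + \frac{1}{3} \left(-3\right) = 1 - 1 = 0$)
$J{\left(4 \right)} \left(-15\right) + X = - \sqrt{4} \left(-15\right) + 0 = \left(-1\right) 2 \left(-15\right) + 0 = \left(-2\right) \left(-15\right) + 0 = 30 + 0 = 30$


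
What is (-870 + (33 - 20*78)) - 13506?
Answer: -15903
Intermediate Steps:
(-870 + (33 - 20*78)) - 13506 = (-870 + (33 - 1560)) - 13506 = (-870 - 1527) - 13506 = -2397 - 13506 = -15903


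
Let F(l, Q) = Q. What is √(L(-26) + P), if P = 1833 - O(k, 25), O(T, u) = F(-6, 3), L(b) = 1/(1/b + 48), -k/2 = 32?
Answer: 2*√711424723/1247 ≈ 42.779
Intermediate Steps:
k = -64 (k = -2*32 = -64)
L(b) = 1/(48 + 1/b)
O(T, u) = 3
P = 1830 (P = 1833 - 1*3 = 1833 - 3 = 1830)
√(L(-26) + P) = √(-26/(1 + 48*(-26)) + 1830) = √(-26/(1 - 1248) + 1830) = √(-26/(-1247) + 1830) = √(-26*(-1/1247) + 1830) = √(26/1247 + 1830) = √(2282036/1247) = 2*√711424723/1247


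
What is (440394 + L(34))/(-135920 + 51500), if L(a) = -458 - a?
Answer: -24439/4690 ≈ -5.2109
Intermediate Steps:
(440394 + L(34))/(-135920 + 51500) = (440394 + (-458 - 1*34))/(-135920 + 51500) = (440394 + (-458 - 34))/(-84420) = (440394 - 492)*(-1/84420) = 439902*(-1/84420) = -24439/4690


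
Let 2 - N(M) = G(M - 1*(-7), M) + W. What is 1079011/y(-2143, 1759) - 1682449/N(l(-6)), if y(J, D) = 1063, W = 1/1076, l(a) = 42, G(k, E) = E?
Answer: 1970806689263/45752583 ≈ 43075.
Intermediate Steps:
W = 1/1076 ≈ 0.00092937
N(M) = 2151/1076 - M (N(M) = 2 - (M + 1/1076) = 2 - (1/1076 + M) = 2 + (-1/1076 - M) = 2151/1076 - M)
1079011/y(-2143, 1759) - 1682449/N(l(-6)) = 1079011/1063 - 1682449/(2151/1076 - 1*42) = 1079011*(1/1063) - 1682449/(2151/1076 - 42) = 1079011/1063 - 1682449/(-43041/1076) = 1079011/1063 - 1682449*(-1076/43041) = 1079011/1063 + 1810315124/43041 = 1970806689263/45752583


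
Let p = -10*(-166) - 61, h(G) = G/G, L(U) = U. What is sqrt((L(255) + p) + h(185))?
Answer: sqrt(1855) ≈ 43.070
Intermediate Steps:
h(G) = 1
p = 1599 (p = 1660 - 61 = 1599)
sqrt((L(255) + p) + h(185)) = sqrt((255 + 1599) + 1) = sqrt(1854 + 1) = sqrt(1855)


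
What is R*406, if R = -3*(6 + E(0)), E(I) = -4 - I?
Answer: -2436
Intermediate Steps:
R = -6 (R = -3*(6 + (-4 - 1*0)) = -3*(6 + (-4 + 0)) = -3*(6 - 4) = -3*2 = -6)
R*406 = -6*406 = -2436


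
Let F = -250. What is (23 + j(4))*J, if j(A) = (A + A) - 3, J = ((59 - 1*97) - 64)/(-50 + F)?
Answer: 238/25 ≈ 9.5200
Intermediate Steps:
J = 17/50 (J = ((59 - 1*97) - 64)/(-50 - 250) = ((59 - 97) - 64)/(-300) = (-38 - 64)*(-1/300) = -102*(-1/300) = 17/50 ≈ 0.34000)
j(A) = -3 + 2*A (j(A) = 2*A - 3 = -3 + 2*A)
(23 + j(4))*J = (23 + (-3 + 2*4))*(17/50) = (23 + (-3 + 8))*(17/50) = (23 + 5)*(17/50) = 28*(17/50) = 238/25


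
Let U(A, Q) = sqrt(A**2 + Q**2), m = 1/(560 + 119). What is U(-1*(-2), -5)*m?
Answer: sqrt(29)/679 ≈ 0.0079310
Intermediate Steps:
m = 1/679 ≈ 0.0014728
U(-1*(-2), -5)*m = sqrt((-1*(-2))**2 + (-5)**2)*(1/679) = sqrt(2**2 + 25)*(1/679) = sqrt(4 + 25)*(1/679) = sqrt(29)*(1/679) = sqrt(29)/679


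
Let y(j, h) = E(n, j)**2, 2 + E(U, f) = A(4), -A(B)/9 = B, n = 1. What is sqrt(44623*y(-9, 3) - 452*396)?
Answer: 2*sqrt(16064155) ≈ 8016.0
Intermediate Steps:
A(B) = -9*B
E(U, f) = -38 (E(U, f) = -2 - 9*4 = -2 - 36 = -38)
y(j, h) = 1444 (y(j, h) = (-38)**2 = 1444)
sqrt(44623*y(-9, 3) - 452*396) = sqrt(44623*1444 - 452*396) = sqrt(64435612 - 178992) = sqrt(64256620) = 2*sqrt(16064155)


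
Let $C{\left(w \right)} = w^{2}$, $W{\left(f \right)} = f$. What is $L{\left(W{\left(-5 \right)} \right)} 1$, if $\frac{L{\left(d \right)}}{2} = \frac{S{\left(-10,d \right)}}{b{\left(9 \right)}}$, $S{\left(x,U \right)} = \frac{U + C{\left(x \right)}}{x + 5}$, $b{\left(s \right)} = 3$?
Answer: $- \frac{38}{3} \approx -12.667$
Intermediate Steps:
$S{\left(x,U \right)} = \frac{U + x^{2}}{5 + x}$ ($S{\left(x,U \right)} = \frac{U + x^{2}}{x + 5} = \frac{U + x^{2}}{5 + x}$)
$L{\left(d \right)} = - \frac{40}{3} - \frac{2 d}{15}$ ($L{\left(d \right)} = 2 \frac{\frac{1}{5 - 10} \left(d + \left(-10\right)^{2}\right)}{3} = 2 \frac{d + 100}{-5} \cdot \frac{1}{3} = 2 - \frac{100 + d}{5} \cdot \frac{1}{3} = 2 \left(-20 - \frac{d}{5}\right) \frac{1}{3} = 2 \left(- \frac{20}{3} - \frac{d}{15}\right) = - \frac{40}{3} - \frac{2 d}{15}$)
$L{\left(W{\left(-5 \right)} \right)} 1 = \left(- \frac{40}{3} - - \frac{2}{3}\right) 1 = \left(- \frac{40}{3} + \frac{2}{3}\right) 1 = \left(- \frac{38}{3}\right) 1 = - \frac{38}{3}$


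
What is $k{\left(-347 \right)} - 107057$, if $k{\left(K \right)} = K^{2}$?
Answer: $13352$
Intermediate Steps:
$k{\left(-347 \right)} - 107057 = \left(-347\right)^{2} - 107057 = 120409 - 107057 = 13352$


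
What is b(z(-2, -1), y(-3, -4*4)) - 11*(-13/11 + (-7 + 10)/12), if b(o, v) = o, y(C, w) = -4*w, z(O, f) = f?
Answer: 37/4 ≈ 9.2500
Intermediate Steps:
b(z(-2, -1), y(-3, -4*4)) - 11*(-13/11 + (-7 + 10)/12) = -1 - 11*(-13/11 + (-7 + 10)/12) = -1 - 11*(-13*1/11 + 3*(1/12)) = -1 - 11*(-13/11 + ¼) = -1 - 11*(-41/44) = -1 + 41/4 = 37/4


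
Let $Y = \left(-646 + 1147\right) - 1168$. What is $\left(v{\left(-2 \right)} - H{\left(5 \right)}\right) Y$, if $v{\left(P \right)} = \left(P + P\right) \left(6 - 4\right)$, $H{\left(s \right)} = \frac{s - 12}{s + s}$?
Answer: $\frac{48691}{10} \approx 4869.1$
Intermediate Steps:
$H{\left(s \right)} = \frac{-12 + s}{2 s}$ ($H{\left(s \right)} = \frac{s - 12}{2 s} = \left(-12 + s\right) \frac{1}{2 s} = \frac{-12 + s}{2 s}$)
$v{\left(P \right)} = 4 P$ ($v{\left(P \right)} = 2 P 2 = 4 P$)
$Y = -667$ ($Y = 501 - 1168 = -667$)
$\left(v{\left(-2 \right)} - H{\left(5 \right)}\right) Y = \left(4 \left(-2\right) - \frac{-12 + 5}{2 \cdot 5}\right) \left(-667\right) = \left(-8 - \frac{1}{2} \cdot \frac{1}{5} \left(-7\right)\right) \left(-667\right) = \left(-8 - - \frac{7}{10}\right) \left(-667\right) = \left(-8 + \frac{7}{10}\right) \left(-667\right) = \left(- \frac{73}{10}\right) \left(-667\right) = \frac{48691}{10}$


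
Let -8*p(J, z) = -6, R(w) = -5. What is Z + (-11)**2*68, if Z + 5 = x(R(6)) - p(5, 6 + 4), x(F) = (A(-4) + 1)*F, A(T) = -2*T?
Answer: 32709/4 ≈ 8177.3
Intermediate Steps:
p(J, z) = 3/4 (p(J, z) = -1/8*(-6) = 3/4)
x(F) = 9*F (x(F) = (-2*(-4) + 1)*F = (8 + 1)*F = 9*F)
Z = -203/4 (Z = -5 + (9*(-5) - 1*3/4) = -5 + (-45 - 3/4) = -5 - 183/4 = -203/4 ≈ -50.750)
Z + (-11)**2*68 = -203/4 + (-11)**2*68 = -203/4 + 121*68 = -203/4 + 8228 = 32709/4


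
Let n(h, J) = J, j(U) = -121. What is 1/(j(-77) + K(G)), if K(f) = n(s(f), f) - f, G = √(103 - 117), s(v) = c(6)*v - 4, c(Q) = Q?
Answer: -1/121 ≈ -0.0082645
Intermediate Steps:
s(v) = -4 + 6*v (s(v) = 6*v - 4 = -4 + 6*v)
G = I*√14 (G = √(-14) = I*√14 ≈ 3.7417*I)
K(f) = 0 (K(f) = f - f = 0)
1/(j(-77) + K(G)) = 1/(-121 + 0) = 1/(-121) = -1/121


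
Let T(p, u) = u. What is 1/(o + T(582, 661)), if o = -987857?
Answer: -1/987196 ≈ -1.0130e-6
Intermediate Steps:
1/(o + T(582, 661)) = 1/(-987857 + 661) = 1/(-987196) = -1/987196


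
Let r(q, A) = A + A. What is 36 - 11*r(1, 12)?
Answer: -228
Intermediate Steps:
r(q, A) = 2*A
36 - 11*r(1, 12) = 36 - 22*12 = 36 - 11*24 = 36 - 264 = -228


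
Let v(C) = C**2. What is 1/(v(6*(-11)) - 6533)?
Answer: -1/2177 ≈ -0.00045935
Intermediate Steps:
1/(v(6*(-11)) - 6533) = 1/((6*(-11))**2 - 6533) = 1/((-66)**2 - 6533) = 1/(4356 - 6533) = 1/(-2177) = -1/2177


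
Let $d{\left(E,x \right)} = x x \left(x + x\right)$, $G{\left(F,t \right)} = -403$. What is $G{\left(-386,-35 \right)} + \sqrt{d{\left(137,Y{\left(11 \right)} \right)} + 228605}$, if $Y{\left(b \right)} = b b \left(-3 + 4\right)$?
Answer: $-403 + \sqrt{3771727} \approx 1539.1$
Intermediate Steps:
$Y{\left(b \right)} = b^{2}$ ($Y{\left(b \right)} = b b 1 = b b = b^{2}$)
$d{\left(E,x \right)} = 2 x^{3}$ ($d{\left(E,x \right)} = x^{2} \cdot 2 x = 2 x^{3}$)
$G{\left(-386,-35 \right)} + \sqrt{d{\left(137,Y{\left(11 \right)} \right)} + 228605} = -403 + \sqrt{2 \left(11^{2}\right)^{3} + 228605} = -403 + \sqrt{2 \cdot 121^{3} + 228605} = -403 + \sqrt{2 \cdot 1771561 + 228605} = -403 + \sqrt{3543122 + 228605} = -403 + \sqrt{3771727}$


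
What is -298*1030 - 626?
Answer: -307566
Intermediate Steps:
-298*1030 - 626 = -306940 - 626 = -307566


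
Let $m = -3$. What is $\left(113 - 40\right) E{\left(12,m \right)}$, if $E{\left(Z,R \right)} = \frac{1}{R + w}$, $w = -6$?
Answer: $- \frac{73}{9} \approx -8.1111$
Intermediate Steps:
$E{\left(Z,R \right)} = \frac{1}{-6 + R}$ ($E{\left(Z,R \right)} = \frac{1}{R - 6} = \frac{1}{-6 + R}$)
$\left(113 - 40\right) E{\left(12,m \right)} = \frac{113 - 40}{-6 - 3} = \frac{113 - 40}{-9} = 73 \left(- \frac{1}{9}\right) = - \frac{73}{9}$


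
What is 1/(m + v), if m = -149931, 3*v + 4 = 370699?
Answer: -1/26366 ≈ -3.7928e-5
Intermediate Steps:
v = 123565 (v = -4/3 + (⅓)*370699 = -4/3 + 370699/3 = 123565)
1/(m + v) = 1/(-149931 + 123565) = 1/(-26366) = -1/26366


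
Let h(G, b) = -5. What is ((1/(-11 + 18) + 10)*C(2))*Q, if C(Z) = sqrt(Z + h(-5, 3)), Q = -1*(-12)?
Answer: 852*I*sqrt(3)/7 ≈ 210.82*I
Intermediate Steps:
Q = 12
C(Z) = sqrt(-5 + Z) (C(Z) = sqrt(Z - 5) = sqrt(-5 + Z))
((1/(-11 + 18) + 10)*C(2))*Q = ((1/(-11 + 18) + 10)*sqrt(-5 + 2))*12 = ((1/7 + 10)*sqrt(-3))*12 = ((1/7 + 10)*(I*sqrt(3)))*12 = (71*(I*sqrt(3))/7)*12 = (71*I*sqrt(3)/7)*12 = 852*I*sqrt(3)/7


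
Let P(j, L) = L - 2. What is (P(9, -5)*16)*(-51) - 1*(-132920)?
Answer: 138632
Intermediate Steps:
P(j, L) = -2 + L
(P(9, -5)*16)*(-51) - 1*(-132920) = ((-2 - 5)*16)*(-51) - 1*(-132920) = -7*16*(-51) + 132920 = -112*(-51) + 132920 = 5712 + 132920 = 138632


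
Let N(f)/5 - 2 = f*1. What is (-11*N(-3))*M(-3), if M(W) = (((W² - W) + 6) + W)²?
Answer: 12375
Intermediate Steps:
N(f) = 10 + 5*f (N(f) = 10 + 5*(f*1) = 10 + 5*f)
M(W) = (6 + W²)² (M(W) = ((6 + W² - W) + W)² = (6 + W²)²)
(-11*N(-3))*M(-3) = (-11*(10 + 5*(-3)))*(6 + (-3)²)² = (-11*(10 - 15))*(6 + 9)² = -11*(-5)*15² = 55*225 = 12375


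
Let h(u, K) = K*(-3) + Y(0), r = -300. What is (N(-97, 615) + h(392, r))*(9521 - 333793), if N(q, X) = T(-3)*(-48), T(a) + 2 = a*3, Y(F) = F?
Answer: -463060416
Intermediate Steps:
T(a) = -2 + 3*a (T(a) = -2 + a*3 = -2 + 3*a)
N(q, X) = 528 (N(q, X) = (-2 + 3*(-3))*(-48) = (-2 - 9)*(-48) = -11*(-48) = 528)
h(u, K) = -3*K (h(u, K) = K*(-3) + 0 = -3*K + 0 = -3*K)
(N(-97, 615) + h(392, r))*(9521 - 333793) = (528 - 3*(-300))*(9521 - 333793) = (528 + 900)*(-324272) = 1428*(-324272) = -463060416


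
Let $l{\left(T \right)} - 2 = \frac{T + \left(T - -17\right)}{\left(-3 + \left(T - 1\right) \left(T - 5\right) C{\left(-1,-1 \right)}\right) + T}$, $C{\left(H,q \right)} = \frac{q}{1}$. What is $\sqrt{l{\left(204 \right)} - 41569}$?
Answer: $\frac{i \sqrt{16790146120293}}{20098} \approx 203.88 i$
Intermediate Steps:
$C{\left(H,q \right)} = q$ ($C{\left(H,q \right)} = q 1 = q$)
$l{\left(T \right)} = 2 + \frac{17 + 2 T}{-3 + T - \left(-1 + T\right) \left(-5 + T\right)}$ ($l{\left(T \right)} = 2 + \frac{T + \left(T - -17\right)}{\left(-3 + \left(T - 1\right) \left(T - 5\right) \left(-1\right)\right) + T} = 2 + \frac{T + \left(T + 17\right)}{\left(-3 + \left(-1 + T\right) \left(-5 + T\right) \left(-1\right)\right) + T} = 2 + \frac{T + \left(17 + T\right)}{\left(-3 - \left(-1 + T\right) \left(-5 + T\right)\right) + T} = 2 + \frac{17 + 2 T}{-3 + T - \left(-1 + T\right) \left(-5 + T\right)}$)
$\sqrt{l{\left(204 \right)} - 41569} = \sqrt{\frac{1 - 2 \cdot 204^{2} + 16 \cdot 204}{-8 - 204^{2} + 7 \cdot 204} - 41569} = \sqrt{\frac{1 - 83232 + 3264}{-8 - 41616 + 1428} - 41569} = \sqrt{\frac{1}{-40196} \left(-79967\right) - 41569} = \sqrt{\left(- \frac{1}{40196}\right) \left(-79967\right) - 41569} = \sqrt{\frac{79967}{40196} - 41569} = \sqrt{- \frac{1670827557}{40196}} = \frac{i \sqrt{16790146120293}}{20098}$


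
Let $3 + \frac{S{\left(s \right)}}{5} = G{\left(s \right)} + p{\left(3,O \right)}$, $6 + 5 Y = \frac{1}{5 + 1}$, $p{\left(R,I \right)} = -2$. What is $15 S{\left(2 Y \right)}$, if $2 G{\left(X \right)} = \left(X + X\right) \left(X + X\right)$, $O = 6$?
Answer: $\frac{1325}{3} \approx 441.67$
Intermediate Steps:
$G{\left(X \right)} = 2 X^{2}$ ($G{\left(X \right)} = \frac{\left(X + X\right) \left(X + X\right)}{2} = \frac{2 X 2 X}{2} = \frac{4 X^{2}}{2} = 2 X^{2}$)
$Y = - \frac{7}{6}$ ($Y = - \frac{6}{5} + \frac{1}{5 \left(5 + 1\right)} = - \frac{6}{5} + \frac{1}{5 \cdot 6} = - \frac{6}{5} + \frac{1}{5} \cdot \frac{1}{6} = - \frac{6}{5} + \frac{1}{30} = - \frac{7}{6} \approx -1.1667$)
$S{\left(s \right)} = -25 + 10 s^{2}$ ($S{\left(s \right)} = -15 + 5 \left(2 s^{2} - 2\right) = -15 + 5 \left(-2 + 2 s^{2}\right) = -15 + \left(-10 + 10 s^{2}\right) = -25 + 10 s^{2}$)
$15 S{\left(2 Y \right)} = 15 \left(-25 + 10 \left(2 \left(- \frac{7}{6}\right)\right)^{2}\right) = 15 \left(-25 + 10 \left(- \frac{7}{3}\right)^{2}\right) = 15 \left(-25 + 10 \cdot \frac{49}{9}\right) = 15 \left(-25 + \frac{490}{9}\right) = 15 \cdot \frac{265}{9} = \frac{1325}{3}$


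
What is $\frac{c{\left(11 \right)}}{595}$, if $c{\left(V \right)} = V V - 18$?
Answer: $\frac{103}{595} \approx 0.17311$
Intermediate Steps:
$c{\left(V \right)} = -18 + V^{2}$ ($c{\left(V \right)} = V^{2} - 18 = -18 + V^{2}$)
$\frac{c{\left(11 \right)}}{595} = \frac{-18 + 11^{2}}{595} = \left(-18 + 121\right) \frac{1}{595} = 103 \cdot \frac{1}{595} = \frac{103}{595}$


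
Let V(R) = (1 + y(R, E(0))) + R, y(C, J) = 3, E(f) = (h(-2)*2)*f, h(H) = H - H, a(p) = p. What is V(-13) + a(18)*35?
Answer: 621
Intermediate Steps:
h(H) = 0
E(f) = 0 (E(f) = (0*2)*f = 0*f = 0)
V(R) = 4 + R (V(R) = (1 + 3) + R = 4 + R)
V(-13) + a(18)*35 = (4 - 13) + 18*35 = -9 + 630 = 621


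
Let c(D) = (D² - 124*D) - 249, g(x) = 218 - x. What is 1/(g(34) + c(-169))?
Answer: 1/49452 ≈ 2.0222e-5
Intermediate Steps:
c(D) = -249 + D² - 124*D
1/(g(34) + c(-169)) = 1/((218 - 1*34) + (-249 + (-169)² - 124*(-169))) = 1/((218 - 34) + (-249 + 28561 + 20956)) = 1/(184 + 49268) = 1/49452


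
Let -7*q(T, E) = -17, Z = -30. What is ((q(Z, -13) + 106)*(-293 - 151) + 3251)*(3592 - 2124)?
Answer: -461302852/7 ≈ -6.5900e+7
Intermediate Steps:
q(T, E) = 17/7 (q(T, E) = -⅐*(-17) = 17/7)
((q(Z, -13) + 106)*(-293 - 151) + 3251)*(3592 - 2124) = ((17/7 + 106)*(-293 - 151) + 3251)*(3592 - 2124) = ((759/7)*(-444) + 3251)*1468 = (-336996/7 + 3251)*1468 = -314239/7*1468 = -461302852/7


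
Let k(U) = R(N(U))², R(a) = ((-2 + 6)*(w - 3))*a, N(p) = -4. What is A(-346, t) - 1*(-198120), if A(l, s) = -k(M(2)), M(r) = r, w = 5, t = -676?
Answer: 197096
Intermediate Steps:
R(a) = 8*a (R(a) = ((-2 + 6)*(5 - 3))*a = (4*2)*a = 8*a)
k(U) = 1024 (k(U) = (8*(-4))² = (-32)² = 1024)
A(l, s) = -1024 (A(l, s) = -1*1024 = -1024)
A(-346, t) - 1*(-198120) = -1024 - 1*(-198120) = -1024 + 198120 = 197096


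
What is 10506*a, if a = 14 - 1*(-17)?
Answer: 325686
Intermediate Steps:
a = 31 (a = 14 + 17 = 31)
10506*a = 10506*31 = 325686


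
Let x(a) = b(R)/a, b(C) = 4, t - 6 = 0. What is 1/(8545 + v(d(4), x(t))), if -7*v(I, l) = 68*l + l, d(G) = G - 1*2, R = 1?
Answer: 7/59769 ≈ 0.00011712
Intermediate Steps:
d(G) = -2 + G (d(G) = G - 2 = -2 + G)
t = 6 (t = 6 + 0 = 6)
x(a) = 4/a
v(I, l) = -69*l/7 (v(I, l) = -(68*l + l)/7 = -69*l/7)
1/(8545 + v(d(4), x(t))) = 1/(8545 - 276/(7*6)) = 1/(8545 - 69/7*2/3) = 1/(8545 - 46/7) = 1/(59769/7) = 7/59769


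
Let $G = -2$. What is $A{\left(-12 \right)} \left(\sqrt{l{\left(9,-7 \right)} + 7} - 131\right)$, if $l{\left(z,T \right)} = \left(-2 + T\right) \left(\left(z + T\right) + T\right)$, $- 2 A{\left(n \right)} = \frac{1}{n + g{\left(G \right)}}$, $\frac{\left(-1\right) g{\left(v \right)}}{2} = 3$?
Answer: $- \frac{131}{36} + \frac{\sqrt{13}}{18} \approx -3.4386$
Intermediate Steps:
$g{\left(v \right)} = -6$ ($g{\left(v \right)} = \left(-2\right) 3 = -6$)
$A{\left(n \right)} = - \frac{1}{2 \left(-6 + n\right)}$ ($A{\left(n \right)} = - \frac{1}{2 \left(n - 6\right)} = - \frac{1}{2 \left(-6 + n\right)}$)
$l{\left(z,T \right)} = \left(-2 + T\right) \left(z + 2 T\right)$ ($l{\left(z,T \right)} = \left(-2 + T\right) \left(\left(T + z\right) + T\right) = \left(-2 + T\right) \left(z + 2 T\right)$)
$A{\left(-12 \right)} \left(\sqrt{l{\left(9,-7 \right)} + 7} - 131\right) = - \frac{1}{-12 + 2 \left(-12\right)} \left(\sqrt{\left(\left(-4\right) \left(-7\right) - 18 + 2 \left(-7\right)^{2} - 63\right) + 7} - 131\right) = - \frac{1}{-12 - 24} \left(\sqrt{\left(28 - 18 + 2 \cdot 49 - 63\right) + 7} - 131\right) = - \frac{1}{-36} \left(\sqrt{\left(28 - 18 + 98 - 63\right) + 7} - 131\right) = \left(-1\right) \left(- \frac{1}{36}\right) \left(\sqrt{45 + 7} - 131\right) = \frac{\sqrt{52} - 131}{36} = \frac{2 \sqrt{13} - 131}{36} = \frac{-131 + 2 \sqrt{13}}{36} = - \frac{131}{36} + \frac{\sqrt{13}}{18}$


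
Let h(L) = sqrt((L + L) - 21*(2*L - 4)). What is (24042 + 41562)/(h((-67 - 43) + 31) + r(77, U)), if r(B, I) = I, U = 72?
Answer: 1180872/485 - 32802*sqrt(811)/485 ≈ 508.73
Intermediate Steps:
h(L) = sqrt(84 - 40*L) (h(L) = sqrt(2*L - 21*(-4 + 2*L)) = sqrt(2*L + (84 - 42*L)) = sqrt(84 - 40*L))
(24042 + 41562)/(h((-67 - 43) + 31) + r(77, U)) = (24042 + 41562)/(2*sqrt(21 - 10*((-67 - 43) + 31)) + 72) = 65604/(2*sqrt(21 - 10*(-110 + 31)) + 72) = 65604/(2*sqrt(21 - 10*(-79)) + 72) = 65604/(2*sqrt(21 + 790) + 72) = 65604/(2*sqrt(811) + 72) = 65604/(72 + 2*sqrt(811))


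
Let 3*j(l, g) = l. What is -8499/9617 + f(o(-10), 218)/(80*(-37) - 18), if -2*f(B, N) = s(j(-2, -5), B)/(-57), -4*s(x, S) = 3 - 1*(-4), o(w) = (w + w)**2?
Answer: -11541302713/13059578256 ≈ -0.88374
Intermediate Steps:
j(l, g) = l/3
o(w) = 4*w**2 (o(w) = (2*w)**2 = 4*w**2)
s(x, S) = -7/4 (s(x, S) = -(3 - 1*(-4))/4 = -(3 + 4)/4 = -1/4*7 = -7/4)
f(B, N) = -7/456 (f(B, N) = -(-7)/(8*(-57)) = -(-7)*(-1)/(8*57) = -1/2*7/228 = -7/456)
-8499/9617 + f(o(-10), 218)/(80*(-37) - 18) = -8499/9617 - 7/(456*(80*(-37) - 18)) = -8499*1/9617 - 7/(456*(-2960 - 18)) = -8499/9617 - 7/456/(-2978) = -8499/9617 - 7/456*(-1/2978) = -8499/9617 + 7/1357968 = -11541302713/13059578256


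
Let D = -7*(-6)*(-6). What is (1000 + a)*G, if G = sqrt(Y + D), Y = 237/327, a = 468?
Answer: 1468*I*sqrt(2985401)/109 ≈ 23270.0*I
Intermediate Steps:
Y = 79/109 (Y = 237*(1/327) = 79/109 ≈ 0.72477)
D = -252 (D = 42*(-6) = -252)
G = I*sqrt(2985401)/109 (G = sqrt(79/109 - 252) = sqrt(-27389/109) = I*sqrt(2985401)/109 ≈ 15.852*I)
(1000 + a)*G = (1000 + 468)*(I*sqrt(2985401)/109) = 1468*(I*sqrt(2985401)/109) = 1468*I*sqrt(2985401)/109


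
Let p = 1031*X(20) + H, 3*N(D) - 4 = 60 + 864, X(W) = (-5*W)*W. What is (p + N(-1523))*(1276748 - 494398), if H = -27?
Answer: -4838954449550/3 ≈ -1.6130e+12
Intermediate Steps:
X(W) = -5*W²
N(D) = 928/3 (N(D) = 4/3 + (60 + 864)/3 = 4/3 + (⅓)*924 = 4/3 + 308 = 928/3)
p = -2062027 (p = 1031*(-5*20²) - 27 = 1031*(-5*400) - 27 = 1031*(-2000) - 27 = -2062000 - 27 = -2062027)
(p + N(-1523))*(1276748 - 494398) = (-2062027 + 928/3)*(1276748 - 494398) = -6185153/3*782350 = -4838954449550/3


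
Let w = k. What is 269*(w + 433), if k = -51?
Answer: 102758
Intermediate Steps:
w = -51
269*(w + 433) = 269*(-51 + 433) = 269*382 = 102758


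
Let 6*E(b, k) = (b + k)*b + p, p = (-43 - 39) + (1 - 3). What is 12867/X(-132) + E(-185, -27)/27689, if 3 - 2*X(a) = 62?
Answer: -2136491666/4900953 ≈ -435.93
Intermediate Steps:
X(a) = -59/2 (X(a) = 3/2 - ½*62 = 3/2 - 31 = -59/2)
p = -84 (p = -82 - 2 = -84)
E(b, k) = -14 + b*(b + k)/6 (E(b, k) = ((b + k)*b - 84)/6 = (b*(b + k) - 84)/6 = (-84 + b*(b + k))/6 = -14 + b*(b + k)/6)
12867/X(-132) + E(-185, -27)/27689 = 12867/(-59/2) + (-14 + (⅙)*(-185)² + (⅙)*(-185)*(-27))/27689 = 12867*(-2/59) + (-14 + (⅙)*34225 + 1665/2)*(1/27689) = -25734/59 + (-14 + 34225/6 + 1665/2)*(1/27689) = -25734/59 + (19568/3)*(1/27689) = -25734/59 + 19568/83067 = -2136491666/4900953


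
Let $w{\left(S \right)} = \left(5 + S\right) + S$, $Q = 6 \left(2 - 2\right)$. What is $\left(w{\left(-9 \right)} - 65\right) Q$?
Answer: $0$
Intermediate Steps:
$Q = 0$ ($Q = 6 \cdot 0 = 0$)
$w{\left(S \right)} = 5 + 2 S$
$\left(w{\left(-9 \right)} - 65\right) Q = \left(\left(5 + 2 \left(-9\right)\right) - 65\right) 0 = \left(\left(5 - 18\right) - 65\right) 0 = \left(-13 - 65\right) 0 = \left(-78\right) 0 = 0$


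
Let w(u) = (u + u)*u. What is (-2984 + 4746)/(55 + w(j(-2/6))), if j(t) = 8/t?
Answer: 1762/1207 ≈ 1.4598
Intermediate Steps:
w(u) = 2*u² (w(u) = (2*u)*u = 2*u²)
(-2984 + 4746)/(55 + w(j(-2/6))) = (-2984 + 4746)/(55 + 2*(8/((-2/6)))²) = 1762/(55 + 2*(8/((-2*⅙)))²) = 1762/(55 + 2*(8/(-⅓))²) = 1762/(55 + 2*(8*(-3))²) = 1762/(55 + 2*(-24)²) = 1762/(55 + 2*576) = 1762/(55 + 1152) = 1762/1207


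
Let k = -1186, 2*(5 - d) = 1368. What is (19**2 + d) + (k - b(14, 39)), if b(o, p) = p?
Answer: -1543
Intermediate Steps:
d = -679 (d = 5 - 1/2*1368 = 5 - 684 = -679)
(19**2 + d) + (k - b(14, 39)) = (19**2 - 679) + (-1186 - 1*39) = (361 - 679) + (-1186 - 39) = -318 - 1225 = -1543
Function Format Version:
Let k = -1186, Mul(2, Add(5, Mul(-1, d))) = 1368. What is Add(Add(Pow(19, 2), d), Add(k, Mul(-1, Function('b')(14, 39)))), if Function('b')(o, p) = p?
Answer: -1543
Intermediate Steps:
d = -679 (d = Add(5, Mul(Rational(-1, 2), 1368)) = Add(5, -684) = -679)
Add(Add(Pow(19, 2), d), Add(k, Mul(-1, Function('b')(14, 39)))) = Add(Add(Pow(19, 2), -679), Add(-1186, Mul(-1, 39))) = Add(Add(361, -679), Add(-1186, -39)) = Add(-318, -1225) = -1543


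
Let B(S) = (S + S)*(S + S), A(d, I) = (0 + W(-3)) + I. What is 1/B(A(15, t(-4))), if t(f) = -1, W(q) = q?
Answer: 1/64 ≈ 0.015625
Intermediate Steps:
A(d, I) = -3 + I (A(d, I) = (0 - 3) + I = -3 + I)
B(S) = 4*S² (B(S) = (2*S)*(2*S) = 4*S²)
1/B(A(15, t(-4))) = 1/(4*(-3 - 1)²) = 1/(4*(-4)²) = 1/(4*16) = 1/64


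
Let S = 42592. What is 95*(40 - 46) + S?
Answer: 42022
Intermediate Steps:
95*(40 - 46) + S = 95*(40 - 46) + 42592 = 95*(-6) + 42592 = -570 + 42592 = 42022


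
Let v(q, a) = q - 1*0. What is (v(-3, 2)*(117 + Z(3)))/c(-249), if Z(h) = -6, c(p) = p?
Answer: 111/83 ≈ 1.3373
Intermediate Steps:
v(q, a) = q (v(q, a) = q + 0 = q)
(v(-3, 2)*(117 + Z(3)))/c(-249) = -3*(117 - 6)/(-249) = -3*111*(-1/249) = -333*(-1/249) = 111/83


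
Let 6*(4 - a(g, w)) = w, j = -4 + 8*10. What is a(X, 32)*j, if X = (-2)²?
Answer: -304/3 ≈ -101.33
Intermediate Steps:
X = 4
j = 76 (j = -4 + 80 = 76)
a(g, w) = 4 - w/6
a(X, 32)*j = (4 - ⅙*32)*76 = (4 - 16/3)*76 = -4/3*76 = -304/3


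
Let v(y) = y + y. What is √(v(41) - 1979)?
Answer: I*√1897 ≈ 43.555*I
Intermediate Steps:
v(y) = 2*y
√(v(41) - 1979) = √(2*41 - 1979) = √(82 - 1979) = √(-1897) = I*√1897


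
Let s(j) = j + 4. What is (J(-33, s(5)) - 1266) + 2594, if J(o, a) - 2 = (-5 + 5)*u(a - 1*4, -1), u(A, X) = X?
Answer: 1330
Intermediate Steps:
s(j) = 4 + j
J(o, a) = 2 (J(o, a) = 2 + (-5 + 5)*(-1) = 2 + 0*(-1) = 2 + 0 = 2)
(J(-33, s(5)) - 1266) + 2594 = (2 - 1266) + 2594 = -1264 + 2594 = 1330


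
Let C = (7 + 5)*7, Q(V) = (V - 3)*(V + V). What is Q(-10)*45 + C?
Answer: 11784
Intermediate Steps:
Q(V) = 2*V*(-3 + V) (Q(V) = (-3 + V)*(2*V) = 2*V*(-3 + V))
C = 84 (C = 12*7 = 84)
Q(-10)*45 + C = (2*(-10)*(-3 - 10))*45 + 84 = (2*(-10)*(-13))*45 + 84 = 260*45 + 84 = 11700 + 84 = 11784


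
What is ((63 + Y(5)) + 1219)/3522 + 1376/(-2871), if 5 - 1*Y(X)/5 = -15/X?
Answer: -175135/1685277 ≈ -0.10392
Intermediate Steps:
Y(X) = 25 + 75/X (Y(X) = 25 - (-75)/X = 25 + 75/X)
((63 + Y(5)) + 1219)/3522 + 1376/(-2871) = ((63 + (25 + 75/5)) + 1219)/3522 + 1376/(-2871) = ((63 + (25 + 75*(⅕))) + 1219)*(1/3522) + 1376*(-1/2871) = ((63 + (25 + 15)) + 1219)*(1/3522) - 1376/2871 = ((63 + 40) + 1219)*(1/3522) - 1376/2871 = (103 + 1219)*(1/3522) - 1376/2871 = 1322*(1/3522) - 1376/2871 = 661/1761 - 1376/2871 = -175135/1685277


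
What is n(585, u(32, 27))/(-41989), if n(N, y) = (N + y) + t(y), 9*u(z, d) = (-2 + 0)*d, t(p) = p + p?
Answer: -567/41989 ≈ -0.013504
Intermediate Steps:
t(p) = 2*p
u(z, d) = -2*d/9 (u(z, d) = ((-2 + 0)*d)/9 = (-2*d)/9 = -2*d/9)
n(N, y) = N + 3*y (n(N, y) = (N + y) + 2*y = N + 3*y)
n(585, u(32, 27))/(-41989) = (585 + 3*(-2/9*27))/(-41989) = (585 + 3*(-6))*(-1/41989) = (585 - 18)*(-1/41989) = 567*(-1/41989) = -567/41989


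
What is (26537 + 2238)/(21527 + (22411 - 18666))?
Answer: 28775/25272 ≈ 1.1386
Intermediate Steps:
(26537 + 2238)/(21527 + (22411 - 18666)) = 28775/(21527 + 3745) = 28775/25272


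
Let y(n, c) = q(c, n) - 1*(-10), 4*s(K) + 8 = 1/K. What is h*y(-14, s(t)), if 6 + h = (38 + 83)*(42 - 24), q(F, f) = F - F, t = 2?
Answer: 21720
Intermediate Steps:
q(F, f) = 0
s(K) = -2 + 1/(4*K) (s(K) = -2 + (1/K)/4 = -2 + 1/(4*K))
y(n, c) = 10 (y(n, c) = 0 - 1*(-10) = 0 + 10 = 10)
h = 2172 (h = -6 + (38 + 83)*(42 - 24) = -6 + 121*18 = -6 + 2178 = 2172)
h*y(-14, s(t)) = 2172*10 = 21720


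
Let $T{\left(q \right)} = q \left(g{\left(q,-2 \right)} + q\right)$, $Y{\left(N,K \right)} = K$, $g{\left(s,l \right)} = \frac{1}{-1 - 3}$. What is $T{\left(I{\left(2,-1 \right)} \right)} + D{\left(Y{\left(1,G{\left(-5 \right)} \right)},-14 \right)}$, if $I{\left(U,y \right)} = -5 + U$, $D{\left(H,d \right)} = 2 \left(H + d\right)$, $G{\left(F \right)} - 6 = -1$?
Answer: $- \frac{33}{4} \approx -8.25$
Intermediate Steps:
$G{\left(F \right)} = 5$ ($G{\left(F \right)} = 6 - 1 = 5$)
$g{\left(s,l \right)} = - \frac{1}{4}$ ($g{\left(s,l \right)} = \frac{1}{-4} = - \frac{1}{4}$)
$D{\left(H,d \right)} = 2 H + 2 d$
$T{\left(q \right)} = q \left(- \frac{1}{4} + q\right)$
$T{\left(I{\left(2,-1 \right)} \right)} + D{\left(Y{\left(1,G{\left(-5 \right)} \right)},-14 \right)} = \left(-5 + 2\right) \left(- \frac{1}{4} + \left(-5 + 2\right)\right) + \left(2 \cdot 5 + 2 \left(-14\right)\right) = - 3 \left(- \frac{1}{4} - 3\right) + \left(10 - 28\right) = \left(-3\right) \left(- \frac{13}{4}\right) - 18 = \frac{39}{4} - 18 = - \frac{33}{4}$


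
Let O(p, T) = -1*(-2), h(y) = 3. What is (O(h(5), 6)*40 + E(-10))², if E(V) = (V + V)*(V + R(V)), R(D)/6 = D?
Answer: 2190400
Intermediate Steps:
R(D) = 6*D
O(p, T) = 2
E(V) = 14*V² (E(V) = (V + V)*(V + 6*V) = (2*V)*(7*V) = 14*V²)
(O(h(5), 6)*40 + E(-10))² = (2*40 + 14*(-10)²)² = (80 + 14*100)² = (80 + 1400)² = 1480² = 2190400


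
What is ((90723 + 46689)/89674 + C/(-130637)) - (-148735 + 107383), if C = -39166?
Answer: 18632672631704/450567013 ≈ 41354.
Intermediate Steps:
((90723 + 46689)/89674 + C/(-130637)) - (-148735 + 107383) = ((90723 + 46689)/89674 - 39166/(-130637)) - (-148735 + 107383) = (137412*(1/89674) - 39166*(-1/130637)) - 1*(-41352) = (68706/44837 + 39166/130637) + 41352 = 825510128/450567013 + 41352 = 18632672631704/450567013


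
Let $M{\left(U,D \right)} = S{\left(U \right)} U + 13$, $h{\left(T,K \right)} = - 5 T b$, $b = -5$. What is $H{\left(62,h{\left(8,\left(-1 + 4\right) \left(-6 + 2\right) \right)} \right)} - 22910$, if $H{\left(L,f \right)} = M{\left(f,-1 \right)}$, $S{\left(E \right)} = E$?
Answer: $17103$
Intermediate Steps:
$h{\left(T,K \right)} = 25 T$ ($h{\left(T,K \right)} = - 5 T \left(-5\right) = 25 T$)
$M{\left(U,D \right)} = 13 + U^{2}$ ($M{\left(U,D \right)} = U U + 13 = U^{2} + 13 = 13 + U^{2}$)
$H{\left(L,f \right)} = 13 + f^{2}$
$H{\left(62,h{\left(8,\left(-1 + 4\right) \left(-6 + 2\right) \right)} \right)} - 22910 = \left(13 + \left(25 \cdot 8\right)^{2}\right) - 22910 = \left(13 + 200^{2}\right) - 22910 = \left(13 + 40000\right) - 22910 = 40013 - 22910 = 17103$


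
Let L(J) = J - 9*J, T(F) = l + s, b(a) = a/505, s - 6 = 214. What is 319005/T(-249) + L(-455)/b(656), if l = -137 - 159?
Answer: -4347755/3116 ≈ -1395.3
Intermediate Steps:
s = 220 (s = 6 + 214 = 220)
l = -296
b(a) = a/505 (b(a) = a*(1/505) = a/505)
T(F) = -76 (T(F) = -296 + 220 = -76)
L(J) = -8*J
319005/T(-249) + L(-455)/b(656) = 319005/(-76) + (-8*(-455))/(((1/505)*656)) = 319005*(-1/76) + 3640/(656/505) = -319005/76 + 3640*(505/656) = -319005/76 + 229775/82 = -4347755/3116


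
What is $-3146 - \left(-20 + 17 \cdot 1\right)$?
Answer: $-3143$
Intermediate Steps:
$-3146 - \left(-20 + 17 \cdot 1\right) = -3146 - \left(-20 + 17\right) = -3146 - -3 = -3146 + 3 = -3143$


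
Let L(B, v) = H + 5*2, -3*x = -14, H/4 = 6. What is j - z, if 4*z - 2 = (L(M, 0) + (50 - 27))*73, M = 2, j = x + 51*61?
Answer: 24899/12 ≈ 2074.9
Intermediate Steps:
H = 24 (H = 4*6 = 24)
x = 14/3 (x = -⅓*(-14) = 14/3 ≈ 4.6667)
j = 9347/3 (j = 14/3 + 51*61 = 14/3 + 3111 = 9347/3 ≈ 3115.7)
L(B, v) = 34 (L(B, v) = 24 + 5*2 = 24 + 10 = 34)
z = 4163/4 (z = ½ + ((34 + (50 - 27))*73)/4 = ½ + ((34 + 23)*73)/4 = ½ + (57*73)/4 = ½ + (¼)*4161 = ½ + 4161/4 = 4163/4 ≈ 1040.8)
j - z = 9347/3 - 1*4163/4 = 9347/3 - 4163/4 = 24899/12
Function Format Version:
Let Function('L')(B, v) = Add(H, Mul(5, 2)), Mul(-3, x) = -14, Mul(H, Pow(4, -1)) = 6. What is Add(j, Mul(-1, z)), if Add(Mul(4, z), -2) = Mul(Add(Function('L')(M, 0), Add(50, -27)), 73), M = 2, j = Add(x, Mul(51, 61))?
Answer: Rational(24899, 12) ≈ 2074.9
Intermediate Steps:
H = 24 (H = Mul(4, 6) = 24)
x = Rational(14, 3) (x = Mul(Rational(-1, 3), -14) = Rational(14, 3) ≈ 4.6667)
j = Rational(9347, 3) (j = Add(Rational(14, 3), Mul(51, 61)) = Add(Rational(14, 3), 3111) = Rational(9347, 3) ≈ 3115.7)
Function('L')(B, v) = 34 (Function('L')(B, v) = Add(24, Mul(5, 2)) = Add(24, 10) = 34)
z = Rational(4163, 4) (z = Add(Rational(1, 2), Mul(Rational(1, 4), Mul(Add(34, Add(50, -27)), 73))) = Add(Rational(1, 2), Mul(Rational(1, 4), Mul(Add(34, 23), 73))) = Add(Rational(1, 2), Mul(Rational(1, 4), Mul(57, 73))) = Add(Rational(1, 2), Mul(Rational(1, 4), 4161)) = Add(Rational(1, 2), Rational(4161, 4)) = Rational(4163, 4) ≈ 1040.8)
Add(j, Mul(-1, z)) = Add(Rational(9347, 3), Mul(-1, Rational(4163, 4))) = Add(Rational(9347, 3), Rational(-4163, 4)) = Rational(24899, 12)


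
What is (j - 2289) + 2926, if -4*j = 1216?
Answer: 333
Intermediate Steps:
j = -304 (j = -¼*1216 = -304)
(j - 2289) + 2926 = (-304 - 2289) + 2926 = -2593 + 2926 = 333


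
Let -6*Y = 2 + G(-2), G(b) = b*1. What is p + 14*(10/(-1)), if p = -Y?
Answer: -140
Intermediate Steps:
G(b) = b
Y = 0 (Y = -(2 - 2)/6 = -⅙*0 = 0)
p = 0 (p = -1*0 = 0)
p + 14*(10/(-1)) = 0 + 14*(10/(-1)) = 0 + 14*(10*(-1)) = 0 + 14*(-10) = 0 - 140 = -140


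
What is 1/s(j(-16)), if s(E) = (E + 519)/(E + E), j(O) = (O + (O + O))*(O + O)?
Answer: 1024/685 ≈ 1.4949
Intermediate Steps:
j(O) = 6*O² (j(O) = (O + 2*O)*(2*O) = (3*O)*(2*O) = 6*O²)
s(E) = (519 + E)/(2*E) (s(E) = (519 + E)/((2*E)) = (519 + E)*(1/(2*E)) = (519 + E)/(2*E))
1/s(j(-16)) = 1/((519 + 6*(-16)²)/(2*((6*(-16)²)))) = 1/((519 + 6*256)/(2*((6*256)))) = 1/((½)*(519 + 1536)/1536) = 1/((½)*(1/1536)*2055) = 1/(685/1024) = 1024/685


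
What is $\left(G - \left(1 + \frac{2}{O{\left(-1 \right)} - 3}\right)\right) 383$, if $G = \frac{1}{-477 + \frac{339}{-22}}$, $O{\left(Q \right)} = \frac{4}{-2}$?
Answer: $- \frac{12489247}{54165} \approx -230.58$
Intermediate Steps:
$O{\left(Q \right)} = -2$ ($O{\left(Q \right)} = 4 \left(- \frac{1}{2}\right) = -2$)
$G = - \frac{22}{10833}$ ($G = \frac{1}{-477 + 339 \left(- \frac{1}{22}\right)} = \frac{1}{-477 - \frac{339}{22}} = \frac{1}{- \frac{10833}{22}} = - \frac{22}{10833} \approx -0.0020308$)
$\left(G - \left(1 + \frac{2}{O{\left(-1 \right)} - 3}\right)\right) 383 = \left(- \frac{22}{10833} - \left(1 + \frac{2}{-2 - 3}\right)\right) 383 = \left(- \frac{22}{10833} - \left(1 + \frac{2}{-5}\right)\right) 383 = \left(- \frac{22}{10833} - \frac{3}{5}\right) 383 = \left(- \frac{32609}{54165}\right) 383 = - \frac{12489247}{54165}$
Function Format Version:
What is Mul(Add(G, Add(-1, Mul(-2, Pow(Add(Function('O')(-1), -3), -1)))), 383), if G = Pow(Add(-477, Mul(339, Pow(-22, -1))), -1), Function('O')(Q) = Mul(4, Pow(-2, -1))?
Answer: Rational(-12489247, 54165) ≈ -230.58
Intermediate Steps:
Function('O')(Q) = -2 (Function('O')(Q) = Mul(4, Rational(-1, 2)) = -2)
G = Rational(-22, 10833) (G = Pow(Add(-477, Mul(339, Rational(-1, 22))), -1) = Pow(Add(-477, Rational(-339, 22)), -1) = Pow(Rational(-10833, 22), -1) = Rational(-22, 10833) ≈ -0.0020308)
Mul(Add(G, Add(-1, Mul(-2, Pow(Add(Function('O')(-1), -3), -1)))), 383) = Mul(Add(Rational(-22, 10833), Add(-1, Mul(-2, Pow(Add(-2, -3), -1)))), 383) = Mul(Add(Rational(-22, 10833), Add(-1, Mul(-2, Pow(-5, -1)))), 383) = Mul(Add(Rational(-22, 10833), Add(-1, Mul(-2, Rational(-1, 5)))), 383) = Mul(Add(Rational(-22, 10833), Add(-1, Rational(2, 5))), 383) = Mul(Add(Rational(-22, 10833), Rational(-3, 5)), 383) = Mul(Rational(-32609, 54165), 383) = Rational(-12489247, 54165)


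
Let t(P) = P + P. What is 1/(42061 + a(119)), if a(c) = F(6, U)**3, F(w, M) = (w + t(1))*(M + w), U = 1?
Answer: 1/217677 ≈ 4.5940e-6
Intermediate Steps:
t(P) = 2*P
F(w, M) = (2 + w)*(M + w) (F(w, M) = (w + 2*1)*(M + w) = (w + 2)*(M + w) = (2 + w)*(M + w))
a(c) = 175616 (a(c) = (6**2 + 2*1 + 2*6 + 1*6)**3 = (36 + 2 + 12 + 6)**3 = 56**3 = 175616)
1/(42061 + a(119)) = 1/(42061 + 175616) = 1/217677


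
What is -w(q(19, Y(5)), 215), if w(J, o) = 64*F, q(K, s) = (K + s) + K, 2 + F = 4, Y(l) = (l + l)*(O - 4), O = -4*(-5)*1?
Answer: -128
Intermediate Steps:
O = 20 (O = 20*1 = 20)
Y(l) = 32*l (Y(l) = (l + l)*(20 - 4) = (2*l)*16 = 32*l)
F = 2 (F = -2 + 4 = 2)
q(K, s) = s + 2*K
w(J, o) = 128 (w(J, o) = 64*2 = 128)
-w(q(19, Y(5)), 215) = -1*128 = -128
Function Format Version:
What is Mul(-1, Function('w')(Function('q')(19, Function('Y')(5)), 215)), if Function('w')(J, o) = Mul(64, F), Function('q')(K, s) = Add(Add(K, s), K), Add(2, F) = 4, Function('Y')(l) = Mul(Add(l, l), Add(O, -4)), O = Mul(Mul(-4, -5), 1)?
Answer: -128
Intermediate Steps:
O = 20 (O = Mul(20, 1) = 20)
Function('Y')(l) = Mul(32, l) (Function('Y')(l) = Mul(Add(l, l), Add(20, -4)) = Mul(Mul(2, l), 16) = Mul(32, l))
F = 2 (F = Add(-2, 4) = 2)
Function('q')(K, s) = Add(s, Mul(2, K))
Function('w')(J, o) = 128 (Function('w')(J, o) = Mul(64, 2) = 128)
Mul(-1, Function('w')(Function('q')(19, Function('Y')(5)), 215)) = Mul(-1, 128) = -128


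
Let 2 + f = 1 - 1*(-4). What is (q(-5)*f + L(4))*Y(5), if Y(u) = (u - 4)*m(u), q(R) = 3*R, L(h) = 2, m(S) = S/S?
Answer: -43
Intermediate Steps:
m(S) = 1
f = 3 (f = -2 + (1 - 1*(-4)) = -2 + (1 + 4) = -2 + 5 = 3)
Y(u) = -4 + u (Y(u) = (u - 4)*1 = (-4 + u)*1 = -4 + u)
(q(-5)*f + L(4))*Y(5) = ((3*(-5))*3 + 2)*(-4 + 5) = (-15*3 + 2)*1 = (-45 + 2)*1 = -43*1 = -43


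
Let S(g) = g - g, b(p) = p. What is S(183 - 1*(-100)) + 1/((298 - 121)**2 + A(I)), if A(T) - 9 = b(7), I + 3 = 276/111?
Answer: 1/31345 ≈ 3.1903e-5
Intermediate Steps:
S(g) = 0
I = -19/37 (I = -3 + 276/111 = -3 + 276*(1/111) = -3 + 92/37 = -19/37 ≈ -0.51351)
A(T) = 16 (A(T) = 9 + 7 = 16)
S(183 - 1*(-100)) + 1/((298 - 121)**2 + A(I)) = 0 + 1/((298 - 121)**2 + 16) = 0 + 1/(177**2 + 16) = 0 + 1/(31329 + 16) = 0 + 1/31345 = 1/31345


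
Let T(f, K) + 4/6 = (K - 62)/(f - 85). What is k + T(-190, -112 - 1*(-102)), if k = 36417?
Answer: 30043691/825 ≈ 36417.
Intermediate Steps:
T(f, K) = -2/3 + (-62 + K)/(-85 + f) (T(f, K) = -2/3 + (K - 62)/(f - 85) = -2/3 + (-62 + K)/(-85 + f))
k + T(-190, -112 - 1*(-102)) = 36417 + (-16 - 2*(-190) + 3*(-112 - 1*(-102)))/(3*(-85 - 190)) = 36417 + (1/3)*(-16 + 380 + 3*(-112 + 102))/(-275) = 36417 + (1/3)*(-1/275)*(-16 + 380 + 3*(-10)) = 36417 + (1/3)*(-1/275)*(-16 + 380 - 30) = 36417 + (1/3)*(-1/275)*334 = 36417 - 334/825 = 30043691/825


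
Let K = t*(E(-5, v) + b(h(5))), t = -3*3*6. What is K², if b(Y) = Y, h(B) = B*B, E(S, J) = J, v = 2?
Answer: 2125764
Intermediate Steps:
t = -54 (t = -9*6 = -54)
h(B) = B²
K = -1458 (K = -54*(2 + 5²) = -54*(2 + 25) = -54*27 = -1458)
K² = (-1458)² = 2125764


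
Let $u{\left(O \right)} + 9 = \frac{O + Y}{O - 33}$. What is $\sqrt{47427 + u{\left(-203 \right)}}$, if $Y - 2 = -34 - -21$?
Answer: $\frac{\sqrt{660260858}}{118} \approx 217.76$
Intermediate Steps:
$Y = -11$ ($Y = 2 - 13 = -11$)
$u{\left(O \right)} = -9 + \frac{-11 + O}{-33 + O}$ ($u{\left(O \right)} = -9 + \frac{O - 11}{O - 33} = -9 + \frac{-11 + O}{-33 + O}$)
$\sqrt{47427 + u{\left(-203 \right)}} = \sqrt{47427 + \frac{2 \left(143 - -812\right)}{-33 - 203}} = \sqrt{47427 + \frac{2 \left(143 + 812\right)}{-236}} = \sqrt{47427 + 2 \left(- \frac{1}{236}\right) 955} = \sqrt{47427 - \frac{955}{118}} = \sqrt{\frac{5595431}{118}} = \frac{\sqrt{660260858}}{118}$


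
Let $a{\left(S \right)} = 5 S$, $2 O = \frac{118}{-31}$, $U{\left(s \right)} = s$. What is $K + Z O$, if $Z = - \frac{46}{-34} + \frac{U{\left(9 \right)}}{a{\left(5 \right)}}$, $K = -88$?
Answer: $- \frac{1202352}{13175} \approx -91.26$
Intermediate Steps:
$O = - \frac{59}{31}$ ($O = \frac{118 \frac{1}{-31}}{2} = \frac{118 \left(- \frac{1}{31}\right)}{2} = \frac{1}{2} \left(- \frac{118}{31}\right) = - \frac{59}{31} \approx -1.9032$)
$Z = \frac{728}{425}$ ($Z = - \frac{46}{-34} + \frac{9}{5 \cdot 5} = \left(-46\right) \left(- \frac{1}{34}\right) + \frac{9}{25} = \frac{23}{17} + 9 \cdot \frac{1}{25} = \frac{23}{17} + \frac{9}{25} = \frac{728}{425} \approx 1.7129$)
$K + Z O = -88 + \frac{728}{425} \left(- \frac{59}{31}\right) = -88 - \frac{42952}{13175} = - \frac{1202352}{13175}$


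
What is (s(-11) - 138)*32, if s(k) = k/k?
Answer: -4384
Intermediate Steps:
s(k) = 1
(s(-11) - 138)*32 = (1 - 138)*32 = -137*32 = -4384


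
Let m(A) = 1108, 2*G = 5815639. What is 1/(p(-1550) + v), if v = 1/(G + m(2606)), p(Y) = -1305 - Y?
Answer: 5817855/1425374477 ≈ 0.0040816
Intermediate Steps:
G = 5815639/2 (G = (1/2)*5815639 = 5815639/2 ≈ 2.9078e+6)
v = 2/5817855 (v = 1/(5815639/2 + 1108) = 1/(5817855/2) = 2/5817855 ≈ 3.4377e-7)
1/(p(-1550) + v) = 1/((-1305 - 1*(-1550)) + 2/5817855) = 1/((-1305 + 1550) + 2/5817855) = 1/(245 + 2/5817855) = 1/(1425374477/5817855) = 5817855/1425374477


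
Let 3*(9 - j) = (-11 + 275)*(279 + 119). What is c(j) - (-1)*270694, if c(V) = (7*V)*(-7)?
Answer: 1986429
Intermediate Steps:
j = -35015 (j = 9 - (-11 + 275)*(279 + 119)/3 = 9 - 88*398 = 9 - 1/3*105072 = 9 - 35024 = -35015)
c(V) = -49*V
c(j) - (-1)*270694 = -49*(-35015) - (-1)*270694 = 1715735 - 1*(-270694) = 1715735 + 270694 = 1986429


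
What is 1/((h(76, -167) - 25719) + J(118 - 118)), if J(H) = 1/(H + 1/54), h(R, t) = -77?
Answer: -1/25742 ≈ -3.8847e-5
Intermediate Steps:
J(H) = 1/(1/54 + H) (J(H) = 1/(H + 1/54) = 1/(1/54 + H))
1/((h(76, -167) - 25719) + J(118 - 118)) = 1/((-77 - 25719) + 54/(1 + 54*(118 - 118))) = 1/(-25796 + 54/(1 + 54*0)) = 1/(-25796 + 54/(1 + 0)) = 1/(-25796 + 54/1) = 1/(-25796 + 54*1) = 1/(-25796 + 54) = 1/(-25742) = -1/25742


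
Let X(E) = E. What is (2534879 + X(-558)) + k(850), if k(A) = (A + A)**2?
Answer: 5424321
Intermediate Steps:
k(A) = 4*A**2 (k(A) = (2*A)**2 = 4*A**2)
(2534879 + X(-558)) + k(850) = (2534879 - 558) + 4*850**2 = 2534321 + 4*722500 = 2534321 + 2890000 = 5424321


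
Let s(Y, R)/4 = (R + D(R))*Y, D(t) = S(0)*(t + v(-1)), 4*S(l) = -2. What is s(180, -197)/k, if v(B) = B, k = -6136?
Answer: 8820/767 ≈ 11.499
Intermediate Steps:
S(l) = -½ (S(l) = (¼)*(-2) = -½)
D(t) = ½ - t/2 (D(t) = -(t - 1)/2 = -(-1 + t)/2 = ½ - t/2)
s(Y, R) = 4*Y*(½ + R/2) (s(Y, R) = 4*((R + (½ - R/2))*Y) = 4*((½ + R/2)*Y) = 4*(Y*(½ + R/2)) = 4*Y*(½ + R/2))
s(180, -197)/k = (2*180*(1 - 197))/(-6136) = (2*180*(-196))*(-1/6136) = -70560*(-1/6136) = 8820/767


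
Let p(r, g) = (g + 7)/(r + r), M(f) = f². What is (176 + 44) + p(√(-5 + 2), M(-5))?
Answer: 220 - 16*I*√3/3 ≈ 220.0 - 9.2376*I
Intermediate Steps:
p(r, g) = (7 + g)/(2*r) (p(r, g) = (7 + g)/((2*r)) = (7 + g)*(1/(2*r)) = (7 + g)/(2*r))
(176 + 44) + p(√(-5 + 2), M(-5)) = (176 + 44) + (7 + (-5)²)/(2*(√(-5 + 2))) = 220 + (7 + 25)/(2*(√(-3))) = 220 + (½)*32/(I*√3) = 220 + (½)*(-I*√3/3)*32 = 220 - 16*I*√3/3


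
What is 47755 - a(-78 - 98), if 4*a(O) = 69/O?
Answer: 33619589/704 ≈ 47755.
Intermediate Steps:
a(O) = 69/(4*O) (a(O) = (69/O)/4 = 69/(4*O))
47755 - a(-78 - 98) = 47755 - 69/(4*(-78 - 98)) = 47755 - 69/(4*(-176)) = 47755 - 69*(-1)/(4*176) = 47755 - 1*(-69/704) = 47755 + 69/704 = 33619589/704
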